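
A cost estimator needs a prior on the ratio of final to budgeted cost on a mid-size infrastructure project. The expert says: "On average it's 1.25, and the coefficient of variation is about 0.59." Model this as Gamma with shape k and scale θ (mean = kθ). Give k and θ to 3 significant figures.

k ≈ 2.87, θ ≈ 0.435

For Gamma(k, scale θ): mean = kθ, variance = kθ², so CV = 1/√k.
CV = 0.59, hence k = 1/CV² = 2.87.
Then θ = mean/k = 1.25/2.87 = 0.435.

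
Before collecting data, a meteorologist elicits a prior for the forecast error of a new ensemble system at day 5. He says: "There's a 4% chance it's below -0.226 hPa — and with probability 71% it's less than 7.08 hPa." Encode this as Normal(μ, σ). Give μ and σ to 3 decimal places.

μ = 5.325, σ = 3.171

The p-quantile of Normal(μ,σ) is μ + z_p·σ, with z_{0.04} = -1.751 and z_{0.71} = 0.5534.
Eliminate σ: μ = (z₂·x₁ − z₁·x₂)/(z₂ − z₁) = (0.5534·-0.226 − (-1.751)·7.08)/2.304 = 5.325.
Then σ = (x₂ − x₁)/(z₂ − z₁) = (7.08 − -0.226)/2.304 = 3.171.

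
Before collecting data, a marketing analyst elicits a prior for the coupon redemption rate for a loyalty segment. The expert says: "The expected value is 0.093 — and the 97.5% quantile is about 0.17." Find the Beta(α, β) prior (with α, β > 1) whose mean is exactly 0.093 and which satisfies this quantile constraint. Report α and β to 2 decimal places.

With mean 0.093 fixed, write α = 0.093s, β = 0.907s where s = α+β.
Need P(θ < 0.17) = 0.975 under Beta(0.093s, 0.907s). Normal approximation: (q−m)/√(m(1−m)/s) ≈ z_{0.975} = 1.96, so s ≈ 0.093·0.907·(1.96)²/(0.17−0.093)² = 54.7.
At s = 54.7: P(θ<0.17) ≈ 0.960. Adjusting to match 0.975 gives s ≈ 71.06.
So α = 0.093·71.06 ≈ 6.61, β = 0.907·71.06 ≈ 64.45.

α ≈ 6.61, β ≈ 64.45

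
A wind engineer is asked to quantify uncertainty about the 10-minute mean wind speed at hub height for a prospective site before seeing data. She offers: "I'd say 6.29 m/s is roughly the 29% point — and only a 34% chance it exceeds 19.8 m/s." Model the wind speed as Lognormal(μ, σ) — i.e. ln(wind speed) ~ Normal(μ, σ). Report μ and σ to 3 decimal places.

If T ~ Lognormal(μ,σ) then ln T ~ Normal(μ,σ), so the p-quantile of ln T is μ + z_p·σ.
ln(6.29) = 1.839 and ln(19.8) = 2.986; z_{0.29} = -0.5534, z_{0.66} = 0.4125.
σ = (2.986 − 1.839)/(0.4125 − (-0.5534)) = 1.187.
μ = 1.839 − (-0.5534)·1.187 = 2.496.

μ ≈ 2.496, σ ≈ 1.187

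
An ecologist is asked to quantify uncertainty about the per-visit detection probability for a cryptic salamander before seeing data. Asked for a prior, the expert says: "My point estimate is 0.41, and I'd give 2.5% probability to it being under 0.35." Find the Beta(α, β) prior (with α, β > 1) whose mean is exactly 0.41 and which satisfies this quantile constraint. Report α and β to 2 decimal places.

α ≈ 102.88, β ≈ 148.05

With mean 0.41 fixed, write α = 0.41s, β = 0.59s where s = α+β.
Need P(θ < 0.35) = 0.025 under Beta(0.41s, 0.59s). Normal approximation: (q−m)/√(m(1−m)/s) ≈ z_{0.025} = -1.96, so s ≈ 0.41·0.59·(-1.96)²/(0.35−0.41)² = 258.1.
At s = 258.1: P(θ<0.35) ≈ 0.023. Adjusting to match 0.025 gives s ≈ 250.93.
So α = 0.41·250.93 ≈ 102.88, β = 0.59·250.93 ≈ 148.05.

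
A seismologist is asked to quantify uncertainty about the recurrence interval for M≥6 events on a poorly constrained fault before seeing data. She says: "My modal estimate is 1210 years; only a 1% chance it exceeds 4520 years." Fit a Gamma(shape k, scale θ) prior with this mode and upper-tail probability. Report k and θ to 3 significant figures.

k ≈ 3.45, θ ≈ 494

Gamma(k,θ) with k>1 has mode (k−1)θ, so θ = 1210/(k−1).
Need P(X < 4520) = 0.99 with θ tied to k this way. Start at k = 2, θ = 1210: P(X<4520) ≈ 0.887.
Too low — raise k to concentrate. Iterating converges to k ≈ 3.45.
Then θ = 1210/(3.45−1) ≈ 494.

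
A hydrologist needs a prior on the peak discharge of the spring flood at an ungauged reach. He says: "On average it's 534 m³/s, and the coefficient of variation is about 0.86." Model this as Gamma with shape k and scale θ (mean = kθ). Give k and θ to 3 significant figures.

k ≈ 1.35, θ ≈ 395

For Gamma(k, scale θ): mean = kθ, variance = kθ², so CV = 1/√k.
CV = 0.86, hence k = 1/CV² = 1.35.
Then θ = mean/k = 534/1.35 = 395.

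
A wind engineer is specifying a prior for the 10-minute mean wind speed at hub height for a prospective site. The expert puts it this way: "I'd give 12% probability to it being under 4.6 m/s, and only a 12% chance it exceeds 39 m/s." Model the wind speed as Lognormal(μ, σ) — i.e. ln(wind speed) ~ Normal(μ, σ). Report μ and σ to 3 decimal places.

If T ~ Lognormal(μ,σ) then ln T ~ Normal(μ,σ), so the p-quantile of ln T is μ + z_p·σ.
ln(4.6) = 1.526 and ln(39) = 3.664; z_{0.12} = -1.175, z_{0.88} = 1.175.
σ = (3.664 − 1.526)/(1.175 − (-1.175)) = 0.910.
μ = 1.526 − (-1.175)·0.910 = 2.595.

μ ≈ 2.595, σ ≈ 0.910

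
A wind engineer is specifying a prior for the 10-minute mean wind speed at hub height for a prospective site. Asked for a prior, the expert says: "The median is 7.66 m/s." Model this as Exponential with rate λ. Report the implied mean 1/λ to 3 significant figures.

mean ≈ 11.1 m/s

Exponential median = ln 2 / λ, so λ = ln 2 / 7.66 = 0.0905.
Mean = 1/λ = 11.1 m/s.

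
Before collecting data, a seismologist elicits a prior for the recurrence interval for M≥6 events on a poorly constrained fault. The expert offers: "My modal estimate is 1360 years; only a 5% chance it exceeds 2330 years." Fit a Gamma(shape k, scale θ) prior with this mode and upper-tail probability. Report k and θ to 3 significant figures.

k ≈ 10.6, θ ≈ 141

Gamma(k,θ) with k>1 has mode (k−1)θ, so θ = 1360/(k−1).
Need P(X < 2330) = 0.95 with θ tied to k this way. Start at k = 2, θ = 1360: P(X<2330) ≈ 0.511.
Too low — raise k to concentrate. Iterating converges to k ≈ 10.6.
Then θ = 1360/(10.6−1) ≈ 141.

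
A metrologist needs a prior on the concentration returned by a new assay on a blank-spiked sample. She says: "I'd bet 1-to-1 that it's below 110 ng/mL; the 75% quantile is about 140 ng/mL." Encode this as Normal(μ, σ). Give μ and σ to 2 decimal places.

μ = 110.00, σ = 44.48

For Normal(μ,σ), the p-quantile is μ + z_p·σ. Here z_{0.5} = 0, z_{0.75} = 0.6745.
So 110 = μ + 0σ and 140 = μ + 0.6745σ.
Subtracting: σ = (140 − 110)/(0.6745 − (0)) = 44.48.
Then μ = 110 − (0)·44.48 = 110.00.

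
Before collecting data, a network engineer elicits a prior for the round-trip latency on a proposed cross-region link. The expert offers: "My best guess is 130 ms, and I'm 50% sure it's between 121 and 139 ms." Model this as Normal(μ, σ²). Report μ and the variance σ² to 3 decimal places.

μ = 130.000, σ² = 178.047

A symmetric 50% interval runs μ ± z·σ with z = 0.6745.
Half-width = 9, so σ = 9/0.6745 = 13.3434 and σ² = 178.047.
μ is the stated best guess, 130.000.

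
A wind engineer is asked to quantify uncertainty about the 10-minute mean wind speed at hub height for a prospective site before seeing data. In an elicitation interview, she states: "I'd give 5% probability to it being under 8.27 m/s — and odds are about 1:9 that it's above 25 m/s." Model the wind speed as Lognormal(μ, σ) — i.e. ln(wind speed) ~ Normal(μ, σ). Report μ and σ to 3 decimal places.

μ ≈ 2.734, σ ≈ 0.378

If T ~ Lognormal(μ,σ) then ln T ~ Normal(μ,σ), so the p-quantile of ln T is μ + z_p·σ.
ln(8.27) = 2.113 and ln(25) = 3.219; z_{0.05} = -1.645, z_{0.9} = 1.282.
σ = (3.219 − 2.113)/(1.282 − (-1.645)) = 0.378.
μ = 2.113 − (-1.645)·0.378 = 2.734.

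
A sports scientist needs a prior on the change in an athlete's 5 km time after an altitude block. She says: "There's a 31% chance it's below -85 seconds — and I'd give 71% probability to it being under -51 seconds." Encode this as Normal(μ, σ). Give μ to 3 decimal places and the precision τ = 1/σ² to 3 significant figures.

The p-quantile of Normal(μ,σ) is μ + z_p·σ, with z_{0.31} = -0.4959 and z_{0.71} = 0.5534.
Eliminate σ: μ = (z₂·x₁ − z₁·x₂)/(z₂ − z₁) = (0.5534·-85 − (-0.4959)·-51)/1.049 = -68.932.
Then σ = (x₂ − x₁)/(z₂ − z₁) = (-51 − -85)/1.049 = 32.405.
Precision τ = 1/σ² = 1/32.4² = 0.000952.

μ = -68.932, τ = 0.000952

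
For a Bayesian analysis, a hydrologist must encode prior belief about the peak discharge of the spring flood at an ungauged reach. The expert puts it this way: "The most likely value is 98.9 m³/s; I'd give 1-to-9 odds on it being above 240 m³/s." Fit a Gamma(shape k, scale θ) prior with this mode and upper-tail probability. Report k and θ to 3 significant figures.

Gamma(k,θ) with k>1 has mode (k−1)θ, so θ = 98.9/(k−1).
Need P(X < 240) = 0.9 with θ tied to k this way. Start at k = 2, θ = 98.9: P(X<240) ≈ 0.697.
Too low — raise k to concentrate. Iterating converges to k ≈ 3.45.
Then θ = 98.9/(3.45−1) ≈ 40.4.

k ≈ 3.45, θ ≈ 40.4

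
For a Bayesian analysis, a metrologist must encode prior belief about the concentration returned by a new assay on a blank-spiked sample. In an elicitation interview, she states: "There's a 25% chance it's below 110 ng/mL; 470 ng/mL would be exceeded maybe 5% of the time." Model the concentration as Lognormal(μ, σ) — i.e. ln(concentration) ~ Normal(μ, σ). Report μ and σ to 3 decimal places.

μ ≈ 5.123, σ ≈ 0.626

If T ~ Lognormal(μ,σ) then ln T ~ Normal(μ,σ), so the p-quantile of ln T is μ + z_p·σ.
ln(110) = 4.7 and ln(470) = 6.153; z_{0.25} = -0.6745, z_{0.95} = 1.645.
σ = (6.153 − 4.7)/(1.645 − (-0.6745)) = 0.626.
μ = 4.7 − (-0.6745)·0.626 = 5.123.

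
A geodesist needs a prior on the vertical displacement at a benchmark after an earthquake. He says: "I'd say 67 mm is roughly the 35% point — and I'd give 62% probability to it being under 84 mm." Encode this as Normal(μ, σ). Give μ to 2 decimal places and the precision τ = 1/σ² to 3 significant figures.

For Normal(μ,σ), the p-quantile is μ + z_p·σ. Here z_{0.35} = -0.3853, z_{0.62} = 0.3055.
So 67 = μ − 0.3853σ and 84 = μ + 0.3055σ.
Subtracting: σ = (84 − 67)/(0.3055 − (-0.3853)) = 24.61.
Then μ = 67 − (-0.3853)·24.61 = 76.48.
Precision τ = 1/σ² = 1/24.61² = 0.00165.

μ = 76.48, τ = 0.00165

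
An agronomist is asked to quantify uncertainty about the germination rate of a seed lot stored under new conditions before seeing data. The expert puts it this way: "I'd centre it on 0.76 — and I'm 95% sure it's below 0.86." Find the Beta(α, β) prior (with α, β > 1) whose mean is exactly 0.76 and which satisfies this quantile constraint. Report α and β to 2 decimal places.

α ≈ 31.73, β ≈ 10.02

With mean 0.76 fixed, write α = 0.76s, β = 0.24s where s = α+β.
Need P(θ < 0.86) = 0.95 under Beta(0.76s, 0.24s). Normal approximation: (q−m)/√(m(1−m)/s) ≈ z_{0.95} = 1.64, so s ≈ 0.76·0.24·(1.64)²/(0.86−0.76)² = 49.3.
At s = 49.3: P(θ<0.86) ≈ 0.964. Adjusting to match 0.95 gives s ≈ 41.75.
So α = 0.76·41.75 ≈ 31.73, β = 0.24·41.75 ≈ 10.02.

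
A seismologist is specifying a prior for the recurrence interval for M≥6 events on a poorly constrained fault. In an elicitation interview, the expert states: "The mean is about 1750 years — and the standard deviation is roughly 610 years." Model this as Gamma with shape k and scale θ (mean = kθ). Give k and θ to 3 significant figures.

k ≈ 8.23, θ ≈ 213

For Gamma(k, scale θ): mean = kθ, variance = kθ², so CV = 1/√k.
CV = SD/mean = 610/1750 = 0.3486, hence k = 1/CV² = 8.23.
Then θ = mean/k = 1750/8.23 = 213.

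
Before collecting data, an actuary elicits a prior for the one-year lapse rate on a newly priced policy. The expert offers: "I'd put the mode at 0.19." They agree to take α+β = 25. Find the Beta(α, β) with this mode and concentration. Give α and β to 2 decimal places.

For α,β > 1 the Beta mode is (α−1)/(α+β−2). With α+β = 25, the mode is (α−1)/23.
Set (α−1)/23 = 0.19 → α = 1 + 0.19·23 = 5.37.
β = 25 − α = 19.63.

α = 5.37, β = 19.63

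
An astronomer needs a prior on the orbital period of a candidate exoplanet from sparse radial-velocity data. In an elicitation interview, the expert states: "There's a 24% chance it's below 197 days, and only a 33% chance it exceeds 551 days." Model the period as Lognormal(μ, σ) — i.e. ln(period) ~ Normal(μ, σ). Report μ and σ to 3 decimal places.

μ ≈ 5.917, σ ≈ 0.897

If T ~ Lognormal(μ,σ) then ln T ~ Normal(μ,σ), so the p-quantile of ln T is μ + z_p·σ.
ln(197) = 5.283 and ln(551) = 6.312; z_{0.24} = -0.7063, z_{0.67} = 0.4399.
σ = (6.312 − 5.283)/(0.4399 − (-0.7063)) = 0.897.
μ = 5.283 − (-0.7063)·0.897 = 5.917.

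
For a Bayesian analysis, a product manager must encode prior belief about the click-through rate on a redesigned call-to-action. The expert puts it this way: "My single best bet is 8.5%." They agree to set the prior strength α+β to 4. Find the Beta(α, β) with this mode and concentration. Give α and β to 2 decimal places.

α = 1.17, β = 2.83

For α,β > 1 the Beta mode is (α−1)/(α+β−2). With α+β = 4, the mode is (α−1)/2.
Set (α−1)/2 = 0.085 → α = 1 + 0.085·2 = 1.17.
β = 4 − α = 2.83.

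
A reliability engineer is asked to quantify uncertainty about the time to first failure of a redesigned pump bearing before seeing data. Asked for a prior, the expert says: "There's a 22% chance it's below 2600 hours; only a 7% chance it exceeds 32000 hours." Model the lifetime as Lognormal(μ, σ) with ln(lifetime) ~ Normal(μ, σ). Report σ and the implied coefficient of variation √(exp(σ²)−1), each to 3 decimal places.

If T ~ Lognormal(μ,σ) then ln T ~ Normal(μ,σ), so the p-quantile of ln T is μ + z_p·σ.
ln(2600) = 7.863 and ln(32000) = 10.37; z_{0.22} = -0.7722, z_{0.93} = 1.476.
σ = (10.37 − 7.863)/(1.476 − (-0.7722)) = 1.117.
μ = 7.863 − (-0.7722)·1.117 = 8.726.
CV = √(exp(σ²)−1) = √(exp(1.2469)−1) = 1.575.

σ ≈ 1.117, CV ≈ 1.575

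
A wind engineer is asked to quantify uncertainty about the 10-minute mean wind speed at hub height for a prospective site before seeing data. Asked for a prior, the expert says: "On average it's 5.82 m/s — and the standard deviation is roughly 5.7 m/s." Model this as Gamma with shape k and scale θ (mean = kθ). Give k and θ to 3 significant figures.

k ≈ 1.04, θ ≈ 5.58

For Gamma(k, scale θ): mean = kθ, variance = kθ², so CV = 1/√k.
CV = SD/mean = 5.7/5.82 = 0.9794, hence k = 1/CV² = 1.04.
Then θ = mean/k = 5.82/1.04 = 5.58.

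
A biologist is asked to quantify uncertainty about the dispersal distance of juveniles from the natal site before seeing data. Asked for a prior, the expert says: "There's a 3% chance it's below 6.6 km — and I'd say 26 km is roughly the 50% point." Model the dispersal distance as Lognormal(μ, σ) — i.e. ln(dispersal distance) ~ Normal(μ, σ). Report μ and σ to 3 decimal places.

μ ≈ 3.258, σ ≈ 0.729

If T ~ Lognormal(μ,σ) then ln T ~ Normal(μ,σ), so the p-quantile of ln T is μ + z_p·σ.
ln(6.6) = 1.887 and ln(26) = 3.258; z_{0.03} = -1.881, z_{0.5} = 0.
σ = (3.258 − 1.887)/(0 − (-1.881)) = 0.729.
μ = 1.887 − (-1.881)·0.729 = 3.258.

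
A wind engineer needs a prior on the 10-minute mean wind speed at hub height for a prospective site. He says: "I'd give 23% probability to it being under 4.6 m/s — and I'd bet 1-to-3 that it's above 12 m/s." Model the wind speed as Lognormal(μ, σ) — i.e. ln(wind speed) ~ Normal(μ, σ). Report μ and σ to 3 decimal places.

μ ≈ 2.027, σ ≈ 0.678

If T ~ Lognormal(μ,σ) then ln T ~ Normal(μ,σ), so the p-quantile of ln T is μ + z_p·σ.
ln(4.6) = 1.526 and ln(12) = 2.485; z_{0.23} = -0.7388, z_{0.75} = 0.6745.
σ = (2.485 − 1.526)/(0.6745 − (-0.7388)) = 0.678.
μ = 1.526 − (-0.7388)·0.678 = 2.027.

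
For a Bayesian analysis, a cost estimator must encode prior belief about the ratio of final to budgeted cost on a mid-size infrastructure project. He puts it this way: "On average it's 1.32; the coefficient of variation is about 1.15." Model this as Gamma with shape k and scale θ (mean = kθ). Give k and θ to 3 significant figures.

k ≈ 0.756, θ ≈ 1.75

For Gamma(k, scale θ): mean = kθ, variance = kθ², so CV = 1/√k.
CV = 1.15, hence k = 1/CV² = 0.756.
Then θ = mean/k = 1.32/0.756 = 1.75.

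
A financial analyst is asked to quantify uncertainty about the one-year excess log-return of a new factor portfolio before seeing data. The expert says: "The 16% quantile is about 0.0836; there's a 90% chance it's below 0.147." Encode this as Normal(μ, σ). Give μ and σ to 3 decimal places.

The p-quantile of Normal(μ,σ) is μ + z_p·σ, with z_{0.16} = -0.9945 and z_{0.9} = 1.282.
Eliminate σ: μ = (z₂·x₁ − z₁·x₂)/(z₂ − z₁) = (1.282·0.0836 − (-0.9945)·0.147)/2.276 = 0.111.
Then σ = (x₂ − x₁)/(z₂ − z₁) = (0.147 − 0.0836)/2.276 = 0.028.

μ = 0.111, σ = 0.028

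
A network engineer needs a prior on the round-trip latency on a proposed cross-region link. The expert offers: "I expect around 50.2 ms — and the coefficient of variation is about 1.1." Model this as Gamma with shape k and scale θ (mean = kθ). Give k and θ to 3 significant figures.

k ≈ 0.826, θ ≈ 60.7

For Gamma(k, scale θ): mean = kθ, variance = kθ², so CV = 1/√k.
CV = 1.1, hence k = 1/CV² = 0.826.
Then θ = mean/k = 50.2/0.826 = 60.7.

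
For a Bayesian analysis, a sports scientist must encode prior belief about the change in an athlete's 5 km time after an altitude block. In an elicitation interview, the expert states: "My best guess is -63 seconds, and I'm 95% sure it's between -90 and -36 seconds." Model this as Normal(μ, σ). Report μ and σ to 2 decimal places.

μ = -63.00, σ = 13.78

A symmetric 95% interval runs μ ± z·σ with z = 1.96.
Half-width = 27, so σ = 27/1.96 = 13.78.
μ is the stated best guess, -63.00.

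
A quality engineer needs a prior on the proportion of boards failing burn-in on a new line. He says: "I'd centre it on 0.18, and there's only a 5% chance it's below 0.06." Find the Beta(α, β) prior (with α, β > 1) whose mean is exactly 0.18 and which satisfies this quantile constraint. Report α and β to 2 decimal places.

α ≈ 3.41, β ≈ 15.52

With mean 0.18 fixed, write α = 0.18s, β = 0.82s where s = α+β.
Need P(θ < 0.06) = 0.05 under Beta(0.18s, 0.82s). Normal approximation: (q−m)/√(m(1−m)/s) ≈ z_{0.05} = -1.64, so s ≈ 0.18·0.82·(-1.64)²/(0.06−0.18)² = 27.7.
At s = 27.7: P(θ<0.06) ≈ 0.020. Adjusting to match 0.05 gives s ≈ 18.93.
So α = 0.18·18.93 ≈ 3.41, β = 0.82·18.93 ≈ 15.52.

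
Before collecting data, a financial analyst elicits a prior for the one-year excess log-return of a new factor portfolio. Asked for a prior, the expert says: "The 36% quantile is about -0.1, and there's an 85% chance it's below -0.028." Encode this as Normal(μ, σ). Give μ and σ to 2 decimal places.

For Normal(μ,σ), the p-quantile is μ + z_p·σ. Here z_{0.36} = -0.3585, z_{0.85} = 1.036.
So -0.1 = μ − 0.3585σ and -0.028 = μ + 1.036σ.
Subtracting: σ = (-0.028 − -0.1)/(1.036 − (-0.3585)) = 0.05.
Then μ = -0.1 − (-0.3585)·0.05 = -0.08.

μ = -0.08, σ = 0.05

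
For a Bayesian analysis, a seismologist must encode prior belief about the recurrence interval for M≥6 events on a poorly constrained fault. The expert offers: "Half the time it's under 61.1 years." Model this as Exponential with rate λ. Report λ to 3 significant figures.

Exponential median = ln 2 / λ, so λ = ln 2 / 61.1 = 0.0113.

λ ≈ 0.0113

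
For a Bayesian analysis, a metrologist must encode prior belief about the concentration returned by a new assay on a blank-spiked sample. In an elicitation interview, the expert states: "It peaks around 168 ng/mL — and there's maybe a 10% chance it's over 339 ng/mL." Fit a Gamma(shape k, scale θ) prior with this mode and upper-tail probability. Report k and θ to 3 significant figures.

k ≈ 4.89, θ ≈ 43.2

Gamma(k,θ) with k>1 has mode (k−1)θ, so θ = 168/(k−1).
Need P(X < 339) = 0.9 with θ tied to k this way. Start at k = 2, θ = 168: P(X<339) ≈ 0.599.
Too low — raise k to concentrate. Iterating converges to k ≈ 4.89.
Then θ = 168/(4.89−1) ≈ 43.2.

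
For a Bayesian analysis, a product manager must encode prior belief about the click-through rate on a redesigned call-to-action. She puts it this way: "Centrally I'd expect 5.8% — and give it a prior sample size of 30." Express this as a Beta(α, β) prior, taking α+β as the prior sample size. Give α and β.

Under the effective-sample-size interpretation, Beta(α, β) has prior mean α/(α+β) and prior sample size α+β.
So α+β = 30 and α/(α+β) = 0.058, giving α = 0.058·30 = 1.74 and β = 30 − 1.74 = 28.26.

α = 1.74, β = 28.26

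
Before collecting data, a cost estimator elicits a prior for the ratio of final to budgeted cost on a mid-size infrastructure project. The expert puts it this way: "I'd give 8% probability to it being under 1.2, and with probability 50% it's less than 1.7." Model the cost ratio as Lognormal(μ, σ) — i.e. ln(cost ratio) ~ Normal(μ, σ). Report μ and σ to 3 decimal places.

μ ≈ 0.531, σ ≈ 0.248

If T ~ Lognormal(μ,σ) then ln T ~ Normal(μ,σ), so the p-quantile of ln T is μ + z_p·σ.
ln(1.2) = 0.1823 and ln(1.7) = 0.5306; z_{0.08} = -1.405, z_{0.5} = 0.
σ = (0.5306 − 0.1823)/(0 − (-1.405)) = 0.248.
μ = 0.1823 − (-1.405)·0.248 = 0.531.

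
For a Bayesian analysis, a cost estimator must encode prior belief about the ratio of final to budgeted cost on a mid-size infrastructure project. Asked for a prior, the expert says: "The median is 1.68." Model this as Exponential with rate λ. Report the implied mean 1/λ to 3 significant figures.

mean ≈ 2.42

Exponential median = ln 2 / λ, so λ = ln 2 / 1.68 = 0.413.
Mean = 1/λ = 2.42.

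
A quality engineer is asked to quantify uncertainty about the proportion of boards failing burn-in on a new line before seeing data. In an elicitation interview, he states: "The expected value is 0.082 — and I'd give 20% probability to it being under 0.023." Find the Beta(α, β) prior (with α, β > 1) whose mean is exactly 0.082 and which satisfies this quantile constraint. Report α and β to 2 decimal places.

With mean 0.082 fixed, write α = 0.082s, β = 0.918s where s = α+β.
Need P(θ < 0.023) = 0.2 under Beta(0.082s, 0.918s). Normal approximation: (q−m)/√(m(1−m)/s) ≈ z_{0.2} = -0.842, so s ≈ 0.082·0.918·(-0.842)²/(0.023−0.082)² = 15.3.
At s = 15.3: P(θ<0.023) ≈ 0.183. Adjusting to match 0.2 gives s ≈ 14.05.
So α = 0.082·14.05 ≈ 1.15, β = 0.918·14.05 ≈ 12.90.

α ≈ 1.15, β ≈ 12.90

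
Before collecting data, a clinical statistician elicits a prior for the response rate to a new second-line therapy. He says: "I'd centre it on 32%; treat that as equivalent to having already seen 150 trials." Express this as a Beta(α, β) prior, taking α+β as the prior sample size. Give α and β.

Under the effective-sample-size interpretation, Beta(α, β) has prior mean α/(α+β) and prior sample size α+β.
So α+β = 150 and α/(α+β) = 0.32, giving α = 0.32·150 = 48 and β = 150 − 48 = 102.

α = 48, β = 102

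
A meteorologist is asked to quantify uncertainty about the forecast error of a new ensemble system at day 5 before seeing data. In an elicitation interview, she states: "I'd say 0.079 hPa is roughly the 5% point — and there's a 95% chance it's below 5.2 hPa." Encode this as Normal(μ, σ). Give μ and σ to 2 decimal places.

μ = 2.64, σ = 1.56

For Normal(μ,σ), the p-quantile is μ + z_p·σ. Here z_{0.05} = -1.645, z_{0.95} = 1.645.
So 0.079 = μ − 1.645σ and 5.2 = μ + 1.645σ.
Subtracting: σ = (5.2 − 0.079)/(1.645 − (-1.645)) = 1.56.
Then μ = 0.079 − (-1.645)·1.56 = 2.64.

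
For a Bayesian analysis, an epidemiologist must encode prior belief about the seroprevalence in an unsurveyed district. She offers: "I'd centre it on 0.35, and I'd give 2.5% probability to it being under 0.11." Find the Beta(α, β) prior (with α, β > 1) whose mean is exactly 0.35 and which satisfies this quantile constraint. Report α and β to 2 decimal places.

With mean 0.35 fixed, write α = 0.35s, β = 0.65s where s = α+β.
Need P(θ < 0.11) = 0.025 under Beta(0.35s, 0.65s). Normal approximation: (q−m)/√(m(1−m)/s) ≈ z_{0.025} = -1.96, so s ≈ 0.35·0.65·(-1.96)²/(0.11−0.35)² = 15.2.
At s = 15.2: P(θ<0.11) ≈ 0.009. Adjusting to match 0.025 gives s ≈ 10.68.
So α = 0.35·10.68 ≈ 3.74, β = 0.65·10.68 ≈ 6.94.

α ≈ 3.74, β ≈ 6.94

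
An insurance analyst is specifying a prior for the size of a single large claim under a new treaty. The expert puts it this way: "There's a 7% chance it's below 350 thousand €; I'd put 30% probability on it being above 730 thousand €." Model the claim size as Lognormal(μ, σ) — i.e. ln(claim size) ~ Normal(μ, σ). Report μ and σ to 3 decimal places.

μ ≈ 6.400, σ ≈ 0.368

If T ~ Lognormal(μ,σ) then ln T ~ Normal(μ,σ), so the p-quantile of ln T is μ + z_p·σ.
ln(350) = 5.858 and ln(730) = 6.593; z_{0.07} = -1.476, z_{0.7} = 0.5244.
σ = (6.593 − 5.858)/(0.5244 − (-1.476)) = 0.368.
μ = 5.858 − (-1.476)·0.368 = 6.400.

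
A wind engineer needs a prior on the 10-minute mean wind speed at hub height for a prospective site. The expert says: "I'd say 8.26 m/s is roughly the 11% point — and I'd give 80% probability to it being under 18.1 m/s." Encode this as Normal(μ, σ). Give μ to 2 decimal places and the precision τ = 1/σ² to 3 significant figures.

μ = 14.10, τ = 0.0442

The p-quantile of Normal(μ,σ) is μ + z_p·σ, with z_{0.11} = -1.227 and z_{0.8} = 0.8416.
Eliminate σ: μ = (z₂·x₁ − z₁·x₂)/(z₂ − z₁) = (0.8416·8.26 − (-1.227)·18.1)/2.068 = 14.10.
Then σ = (x₂ − x₁)/(z₂ − z₁) = (18.1 − 8.26)/2.068 = 4.76.
Precision τ = 1/σ² = 1/4.758² = 0.0442.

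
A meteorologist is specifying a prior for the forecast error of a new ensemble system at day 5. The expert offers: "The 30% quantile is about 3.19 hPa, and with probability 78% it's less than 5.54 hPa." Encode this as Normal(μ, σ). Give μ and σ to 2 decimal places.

The p-quantile of Normal(μ,σ) is μ + z_p·σ, with z_{0.3} = -0.5244 and z_{0.78} = 0.7722.
Eliminate σ: μ = (z₂·x₁ − z₁·x₂)/(z₂ − z₁) = (0.7722·3.19 − (-0.5244)·5.54)/1.297 = 4.14.
Then σ = (x₂ − x₁)/(z₂ − z₁) = (5.54 − 3.19)/1.297 = 1.81.

μ = 4.14, σ = 1.81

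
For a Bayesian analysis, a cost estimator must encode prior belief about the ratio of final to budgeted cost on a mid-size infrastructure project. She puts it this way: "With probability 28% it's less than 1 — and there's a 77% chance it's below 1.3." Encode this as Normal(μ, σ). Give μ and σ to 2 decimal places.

μ = 1.13, σ = 0.23

For Normal(μ,σ), the p-quantile is μ + z_p·σ. Here z_{0.28} = -0.5828, z_{0.77} = 0.7388.
So 1 = μ − 0.5828σ and 1.3 = μ + 0.7388σ.
Subtracting: σ = (1.3 − 1)/(0.7388 − (-0.5828)) = 0.23.
Then μ = 1 − (-0.5828)·0.23 = 1.13.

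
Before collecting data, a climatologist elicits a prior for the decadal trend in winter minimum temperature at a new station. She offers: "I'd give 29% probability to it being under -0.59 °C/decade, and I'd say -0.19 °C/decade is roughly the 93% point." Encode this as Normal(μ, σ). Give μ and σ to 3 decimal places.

μ = -0.481, σ = 0.197

The p-quantile of Normal(μ,σ) is μ + z_p·σ, with z_{0.29} = -0.5534 and z_{0.93} = 1.476.
Eliminate σ: μ = (z₂·x₁ − z₁·x₂)/(z₂ − z₁) = (1.476·-0.59 − (-0.5534)·-0.19)/2.029 = -0.481.
Then σ = (x₂ − x₁)/(z₂ − z₁) = (-0.19 − -0.59)/2.029 = 0.197.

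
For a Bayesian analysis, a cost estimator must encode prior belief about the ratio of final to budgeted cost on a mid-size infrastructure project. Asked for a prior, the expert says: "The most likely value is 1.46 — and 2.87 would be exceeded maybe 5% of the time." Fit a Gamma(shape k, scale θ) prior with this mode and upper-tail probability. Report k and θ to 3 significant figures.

k ≈ 7.07, θ ≈ 0.24

Gamma(k,θ) with k>1 has mode (k−1)θ, so θ = 1.46/(k−1).
Need P(X < 2.87) = 0.95 with θ tied to k this way. Start at k = 2, θ = 1.46: P(X<2.87) ≈ 0.585.
Too low — raise k to concentrate. Iterating converges to k ≈ 7.07.
Then θ = 1.46/(7.07−1) ≈ 0.24.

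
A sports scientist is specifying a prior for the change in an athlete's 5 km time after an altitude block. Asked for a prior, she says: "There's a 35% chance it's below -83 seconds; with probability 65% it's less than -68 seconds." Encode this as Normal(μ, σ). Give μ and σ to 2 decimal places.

μ = -75.50, σ = 19.46

The p-quantile of Normal(μ,σ) is μ + z_p·σ, with z_{0.35} = -0.3853 and z_{0.65} = 0.3853.
Eliminate σ: μ = (z₂·x₁ − z₁·x₂)/(z₂ − z₁) = (0.3853·-83 − (-0.3853)·-68)/0.7706 = -75.50.
Then σ = (x₂ − x₁)/(z₂ − z₁) = (-68 − -83)/0.7706 = 19.46.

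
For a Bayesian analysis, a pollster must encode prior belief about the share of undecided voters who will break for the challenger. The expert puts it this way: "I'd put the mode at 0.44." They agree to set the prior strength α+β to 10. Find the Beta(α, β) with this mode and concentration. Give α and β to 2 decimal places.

α = 4.52, β = 5.48

For α,β > 1 the Beta mode is (α−1)/(α+β−2). With α+β = 10, the mode is (α−1)/8.
Set (α−1)/8 = 0.44 → α = 1 + 0.44·8 = 4.52.
β = 10 − α = 5.48.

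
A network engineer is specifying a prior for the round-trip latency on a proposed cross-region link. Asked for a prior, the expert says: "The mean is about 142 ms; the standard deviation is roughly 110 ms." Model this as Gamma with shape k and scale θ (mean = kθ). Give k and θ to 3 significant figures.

k ≈ 1.67, θ ≈ 85.2

For Gamma(k, scale θ): mean = kθ, variance = kθ², so CV = 1/√k.
CV = SD/mean = 110/142 = 0.7746, hence k = 1/CV² = 1.67.
Then θ = mean/k = 142/1.67 = 85.2.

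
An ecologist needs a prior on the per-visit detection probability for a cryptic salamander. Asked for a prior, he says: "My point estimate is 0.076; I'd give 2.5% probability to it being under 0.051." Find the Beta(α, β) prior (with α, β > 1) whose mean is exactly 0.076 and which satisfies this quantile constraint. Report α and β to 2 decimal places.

α ≈ 27.42, β ≈ 333.40

With mean 0.076 fixed, write α = 0.076s, β = 0.924s where s = α+β.
Need P(θ < 0.051) = 0.025 under Beta(0.076s, 0.924s). Normal approximation: (q−m)/√(m(1−m)/s) ≈ z_{0.025} = -1.96, so s ≈ 0.076·0.924·(-1.96)²/(0.051−0.076)² = 431.6.
At s = 431.6: P(θ<0.051) ≈ 0.016. Adjusting to match 0.025 gives s ≈ 360.83.
So α = 0.076·360.83 ≈ 27.42, β = 0.924·360.83 ≈ 333.40.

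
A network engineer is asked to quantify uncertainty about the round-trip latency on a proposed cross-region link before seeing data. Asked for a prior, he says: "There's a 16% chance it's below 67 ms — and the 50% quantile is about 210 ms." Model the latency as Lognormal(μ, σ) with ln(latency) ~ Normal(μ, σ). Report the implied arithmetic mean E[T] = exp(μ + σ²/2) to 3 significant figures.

If T ~ Lognormal(μ,σ) then ln T ~ Normal(μ,σ), so the p-quantile of ln T is μ + z_p·σ.
ln(67) = 4.205 and ln(210) = 5.347; z_{0.16} = -0.9945, z_{0.5} = 0.
σ = (5.347 − 4.205)/(0 − (-0.9945)) = 1.149.
μ = 4.205 − (-0.9945)·1.149 = 5.347.
E[T] = exp(μ + σ²/2) = exp(5.347 + 0.6598) = 406 ms.

E[T] ≈ 406 ms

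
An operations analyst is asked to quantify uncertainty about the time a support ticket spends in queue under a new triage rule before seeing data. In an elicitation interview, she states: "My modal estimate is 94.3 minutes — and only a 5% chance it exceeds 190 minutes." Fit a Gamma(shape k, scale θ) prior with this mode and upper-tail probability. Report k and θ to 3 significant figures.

Gamma(k,θ) with k>1 has mode (k−1)θ, so θ = 94.3/(k−1).
Need P(X < 190) = 0.95 with θ tied to k this way. Start at k = 2, θ = 94.3: P(X<190) ≈ 0.598.
Too low — raise k to concentrate. Iterating converges to k ≈ 6.64.
Then θ = 94.3/(6.64−1) ≈ 16.7.

k ≈ 6.64, θ ≈ 16.7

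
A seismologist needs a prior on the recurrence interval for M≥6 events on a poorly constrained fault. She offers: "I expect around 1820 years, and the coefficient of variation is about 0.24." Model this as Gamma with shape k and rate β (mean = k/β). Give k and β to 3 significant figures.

k ≈ 17.4, β ≈ 0.00954

For Gamma(k, rate β): mean = k/β, variance = k/β², so CV = 1/√k.
CV = 0.24, hence k = 1/CV² = 17.4.
Then β = k/mean = 17.4/1820 = 0.00954.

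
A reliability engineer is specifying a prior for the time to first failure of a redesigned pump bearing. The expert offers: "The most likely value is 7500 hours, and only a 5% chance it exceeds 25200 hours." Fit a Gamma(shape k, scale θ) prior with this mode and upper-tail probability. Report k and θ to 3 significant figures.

Gamma(k,θ) with k>1 has mode (k−1)θ, so θ = 7500/(k−1).
Need P(X < 25200) = 0.95 with θ tied to k this way. Start at k = 2, θ = 7500: P(X<25200) ≈ 0.849.
Too low — raise k to concentrate. Iterating converges to k ≈ 2.77.
Then θ = 7500/(2.77−1) ≈ 4230.

k ≈ 2.77, θ ≈ 4230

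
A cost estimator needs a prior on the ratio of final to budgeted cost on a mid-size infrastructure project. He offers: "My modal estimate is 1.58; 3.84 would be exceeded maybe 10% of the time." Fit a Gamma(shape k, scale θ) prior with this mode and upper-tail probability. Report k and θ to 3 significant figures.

k ≈ 3.44, θ ≈ 0.648

Gamma(k,θ) with k>1 has mode (k−1)θ, so θ = 1.58/(k−1).
Need P(X < 3.84) = 0.9 with θ tied to k this way. Start at k = 2, θ = 1.58: P(X<3.84) ≈ 0.698.
Too low — raise k to concentrate. Iterating converges to k ≈ 3.44.
Then θ = 1.58/(3.44−1) ≈ 0.648.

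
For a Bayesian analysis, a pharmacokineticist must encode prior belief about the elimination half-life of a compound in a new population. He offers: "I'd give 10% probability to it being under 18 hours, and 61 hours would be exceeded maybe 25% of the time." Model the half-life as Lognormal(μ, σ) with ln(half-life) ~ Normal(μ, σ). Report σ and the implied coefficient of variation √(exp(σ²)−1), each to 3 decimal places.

If T ~ Lognormal(μ,σ) then ln T ~ Normal(μ,σ), so the p-quantile of ln T is μ + z_p·σ.
ln(18) = 2.89 and ln(61) = 4.111; z_{0.1} = -1.282, z_{0.75} = 0.6745.
σ = (4.111 − 2.89)/(0.6745 − (-1.282)) = 0.624.
μ = 2.89 − (-1.282)·0.624 = 3.690.
CV = √(exp(σ²)−1) = √(exp(0.3893)−1) = 0.690.

σ ≈ 0.624, CV ≈ 0.690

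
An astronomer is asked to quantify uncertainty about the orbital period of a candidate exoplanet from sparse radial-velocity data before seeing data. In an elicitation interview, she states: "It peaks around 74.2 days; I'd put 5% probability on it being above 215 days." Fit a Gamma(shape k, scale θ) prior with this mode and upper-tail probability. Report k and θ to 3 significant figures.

Gamma(k,θ) with k>1 has mode (k−1)θ, so θ = 74.2/(k−1).
Need P(X < 215) = 0.95 with θ tied to k this way. Start at k = 2, θ = 74.2: P(X<215) ≈ 0.785.
Too low — raise k to concentrate. Iterating converges to k ≈ 3.35.
Then θ = 74.2/(3.35−1) ≈ 31.5.

k ≈ 3.35, θ ≈ 31.5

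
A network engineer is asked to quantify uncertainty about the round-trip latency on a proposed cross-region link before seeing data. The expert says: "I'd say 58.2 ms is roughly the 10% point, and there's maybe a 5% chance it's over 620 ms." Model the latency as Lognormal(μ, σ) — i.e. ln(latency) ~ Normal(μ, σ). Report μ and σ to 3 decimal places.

μ ≈ 5.100, σ ≈ 0.808

If T ~ Lognormal(μ,σ) then ln T ~ Normal(μ,σ), so the p-quantile of ln T is μ + z_p·σ.
ln(58.2) = 4.064 and ln(620) = 6.43; z_{0.1} = -1.282, z_{0.95} = 1.645.
σ = (6.43 − 4.064)/(1.645 − (-1.282)) = 0.808.
μ = 4.064 − (-1.282)·0.808 = 5.100.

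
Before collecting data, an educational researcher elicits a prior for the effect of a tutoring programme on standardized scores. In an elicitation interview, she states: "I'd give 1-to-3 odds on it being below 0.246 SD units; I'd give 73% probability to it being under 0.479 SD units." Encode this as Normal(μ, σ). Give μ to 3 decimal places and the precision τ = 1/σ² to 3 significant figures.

μ = 0.368, τ = 30.5

The p-quantile of Normal(μ,σ) is μ + z_p·σ, with z_{0.25} = -0.6745 and z_{0.73} = 0.6128.
Eliminate σ: μ = (z₂·x₁ − z₁·x₂)/(z₂ − z₁) = (0.6128·0.246 − (-0.6745)·0.479)/1.287 = 0.368.
Then σ = (x₂ − x₁)/(z₂ − z₁) = (0.479 − 0.246)/1.287 = 0.181.
Precision τ = 1/σ² = 1/0.181² = 30.5.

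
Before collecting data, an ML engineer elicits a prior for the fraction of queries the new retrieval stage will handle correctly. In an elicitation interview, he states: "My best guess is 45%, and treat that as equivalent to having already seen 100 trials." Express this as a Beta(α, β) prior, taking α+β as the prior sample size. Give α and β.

Under the effective-sample-size interpretation, Beta(α, β) has prior mean α/(α+β) and prior sample size α+β.
So α+β = 100 and α/(α+β) = 0.45, giving α = 0.45·100 = 45 and β = 100 − 45 = 55.

α = 45, β = 55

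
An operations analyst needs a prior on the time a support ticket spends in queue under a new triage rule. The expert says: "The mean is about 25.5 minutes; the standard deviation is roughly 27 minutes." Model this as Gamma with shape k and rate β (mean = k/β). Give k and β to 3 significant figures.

For Gamma(k, rate β): mean = k/β, variance = k/β², so CV = 1/√k.
CV = SD/mean = 27/25.5 = 1.059, hence k = 1/CV² = 0.892.
Then β = k/mean = 0.892/25.5 = 0.035.

k ≈ 0.892, β ≈ 0.035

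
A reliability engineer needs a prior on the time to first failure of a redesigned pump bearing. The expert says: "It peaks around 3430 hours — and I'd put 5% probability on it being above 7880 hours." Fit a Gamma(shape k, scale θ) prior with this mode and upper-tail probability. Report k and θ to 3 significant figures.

k ≈ 4.96, θ ≈ 866

Gamma(k,θ) with k>1 has mode (k−1)θ, so θ = 3430/(k−1).
Need P(X < 7880) = 0.95 with θ tied to k this way. Start at k = 2, θ = 3430: P(X<7880) ≈ 0.669.
Too low — raise k to concentrate. Iterating converges to k ≈ 4.96.
Then θ = 3430/(4.96−1) ≈ 866.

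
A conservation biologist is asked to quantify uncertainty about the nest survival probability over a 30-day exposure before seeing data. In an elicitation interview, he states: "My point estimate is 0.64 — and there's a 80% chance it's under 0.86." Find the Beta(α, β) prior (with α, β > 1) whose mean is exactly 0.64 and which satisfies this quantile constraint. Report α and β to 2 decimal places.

α ≈ 2.19, β ≈ 1.23

With mean 0.64 fixed, write α = 0.64s, β = 0.36s where s = α+β.
Need P(θ < 0.86) = 0.8 under Beta(0.64s, 0.36s). Normal approximation: (q−m)/√(m(1−m)/s) ≈ z_{0.8} = 0.842, so s ≈ 0.64·0.36·(0.842)²/(0.86−0.64)² = 3.4.
At s = 3.4: P(θ<0.86) ≈ 0.797. Adjusting to match 0.8 gives s ≈ 3.43.
So α = 0.64·3.43 ≈ 2.19, β = 0.36·3.43 ≈ 1.23.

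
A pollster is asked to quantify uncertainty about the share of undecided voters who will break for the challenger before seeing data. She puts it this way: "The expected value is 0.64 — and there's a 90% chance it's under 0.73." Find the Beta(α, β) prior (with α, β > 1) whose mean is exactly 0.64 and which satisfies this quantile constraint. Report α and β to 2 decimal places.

With mean 0.64 fixed, write α = 0.64s, β = 0.36s where s = α+β.
Need P(θ < 0.73) = 0.9 under Beta(0.64s, 0.36s). Normal approximation: (q−m)/√(m(1−m)/s) ≈ z_{0.9} = 1.28, so s ≈ 0.64·0.36·(1.28)²/(0.73−0.64)² = 46.7.
At s = 46.7: P(θ<0.73) ≈ 0.905. Adjusting to match 0.9 gives s ≈ 44.88.
So α = 0.64·44.88 ≈ 28.73, β = 0.36·44.88 ≈ 16.16.

α ≈ 28.73, β ≈ 16.16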